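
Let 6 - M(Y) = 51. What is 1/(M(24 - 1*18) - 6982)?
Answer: -1/7027 ≈ -0.00014231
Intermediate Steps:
M(Y) = -45 (M(Y) = 6 - 1*51 = 6 - 51 = -45)
1/(M(24 - 1*18) - 6982) = 1/(-45 - 6982) = 1/(-7027) = -1/7027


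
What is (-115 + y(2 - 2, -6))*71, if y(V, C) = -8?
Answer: -8733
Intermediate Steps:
(-115 + y(2 - 2, -6))*71 = (-115 - 8)*71 = -123*71 = -8733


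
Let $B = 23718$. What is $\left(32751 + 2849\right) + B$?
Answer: $59318$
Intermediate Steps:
$\left(32751 + 2849\right) + B = \left(32751 + 2849\right) + 23718 = 35600 + 23718 = 59318$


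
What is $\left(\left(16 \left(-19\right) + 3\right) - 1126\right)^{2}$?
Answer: $2036329$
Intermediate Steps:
$\left(\left(16 \left(-19\right) + 3\right) - 1126\right)^{2} = \left(\left(-304 + 3\right) - 1126\right)^{2} = \left(-301 - 1126\right)^{2} = \left(-1427\right)^{2} = 2036329$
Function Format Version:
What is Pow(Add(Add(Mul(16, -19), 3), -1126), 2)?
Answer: 2036329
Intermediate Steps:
Pow(Add(Add(Mul(16, -19), 3), -1126), 2) = Pow(Add(Add(-304, 3), -1126), 2) = Pow(Add(-301, -1126), 2) = Pow(-1427, 2) = 2036329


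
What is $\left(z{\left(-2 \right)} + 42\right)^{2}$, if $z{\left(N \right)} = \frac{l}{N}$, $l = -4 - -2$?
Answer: $1849$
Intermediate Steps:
$l = -2$ ($l = -4 + 2 = -2$)
$z{\left(N \right)} = - \frac{2}{N}$
$\left(z{\left(-2 \right)} + 42\right)^{2} = \left(- \frac{2}{-2} + 42\right)^{2} = \left(\left(-2\right) \left(- \frac{1}{2}\right) + 42\right)^{2} = \left(1 + 42\right)^{2} = 43^{2} = 1849$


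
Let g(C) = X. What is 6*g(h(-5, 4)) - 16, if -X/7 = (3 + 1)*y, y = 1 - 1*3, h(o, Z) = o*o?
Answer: 320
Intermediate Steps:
h(o, Z) = o**2
y = -2 (y = 1 - 3 = -2)
X = 56 (X = -7*(3 + 1)*(-2) = -28*(-2) = -7*(-8) = 56)
g(C) = 56
6*g(h(-5, 4)) - 16 = 6*56 - 16 = 336 - 16 = 320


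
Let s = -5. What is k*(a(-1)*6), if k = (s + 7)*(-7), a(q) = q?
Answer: 84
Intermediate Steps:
k = -14 (k = (-5 + 7)*(-7) = 2*(-7) = -14)
k*(a(-1)*6) = -(-14)*6 = -14*(-6) = 84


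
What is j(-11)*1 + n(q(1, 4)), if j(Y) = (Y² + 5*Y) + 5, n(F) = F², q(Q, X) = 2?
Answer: 75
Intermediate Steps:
j(Y) = 5 + Y² + 5*Y
j(-11)*1 + n(q(1, 4)) = (5 + (-11)² + 5*(-11))*1 + 2² = (5 + 121 - 55)*1 + 4 = 71*1 + 4 = 71 + 4 = 75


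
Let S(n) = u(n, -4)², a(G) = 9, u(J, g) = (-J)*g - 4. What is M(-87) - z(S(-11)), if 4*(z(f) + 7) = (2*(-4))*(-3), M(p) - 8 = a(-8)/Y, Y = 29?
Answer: 270/29 ≈ 9.3103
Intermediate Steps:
u(J, g) = -4 - J*g (u(J, g) = -J*g - 4 = -4 - J*g)
M(p) = 241/29 (M(p) = 8 + 9/29 = 241/29)
S(n) = (-4 + 4*n)² (S(n) = (-4 - 1*n*(-4))² = (-4 + 4*n)²)
z(f) = -1 (z(f) = -7 + ((2*(-4))*(-3))/4 = -7 + (-8*(-3))/4 = -7 + (¼)*24 = -7 + 6 = -1)
M(-87) - z(S(-11)) = 241/29 - 1*(-1) = 241/29 + 1 = 270/29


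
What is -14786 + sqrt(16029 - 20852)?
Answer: -14786 + I*sqrt(4823) ≈ -14786.0 + 69.448*I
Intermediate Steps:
-14786 + sqrt(16029 - 20852) = -14786 + sqrt(-4823) = -14786 + I*sqrt(4823)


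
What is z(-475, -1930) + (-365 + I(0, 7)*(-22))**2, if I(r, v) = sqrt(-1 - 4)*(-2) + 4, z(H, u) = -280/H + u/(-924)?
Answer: 8581885357/43890 - 39864*I*sqrt(5) ≈ 1.9553e+5 - 89139.0*I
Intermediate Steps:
z(H, u) = -280/H - u/924 (z(H, u) = -280/H + u*(-1/924) = -280/H - u/924)
I(r, v) = 4 - 2*I*sqrt(5) (I(r, v) = sqrt(-5)*(-2) + 4 = (I*sqrt(5))*(-2) + 4 = -2*I*sqrt(5) + 4 = 4 - 2*I*sqrt(5))
z(-475, -1930) + (-365 + I(0, 7)*(-22))**2 = (-280/(-475) - 1/924*(-1930)) + (-365 + (4 - 2*I*sqrt(5))*(-22))**2 = (-280*(-1/475) + 965/462) + (-365 + (-88 + 44*I*sqrt(5)))**2 = (56/95 + 965/462) + (-453 + 44*I*sqrt(5))**2 = 117547/43890 + (-453 + 44*I*sqrt(5))**2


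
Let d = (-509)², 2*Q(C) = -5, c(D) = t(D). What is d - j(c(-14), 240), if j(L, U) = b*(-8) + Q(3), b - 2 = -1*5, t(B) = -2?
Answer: 518119/2 ≈ 2.5906e+5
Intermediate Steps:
b = -3 (b = 2 - 1*5 = 2 - 5 = -3)
c(D) = -2
Q(C) = -5/2 (Q(C) = (½)*(-5) = -5/2)
j(L, U) = 43/2 (j(L, U) = -3*(-8) - 5/2 = 24 - 5/2 = 43/2)
d = 259081
d - j(c(-14), 240) = 259081 - 1*43/2 = 259081 - 43/2 = 518119/2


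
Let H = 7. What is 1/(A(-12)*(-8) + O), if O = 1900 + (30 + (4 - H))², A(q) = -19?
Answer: 1/2781 ≈ 0.00035958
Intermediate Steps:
O = 2629 (O = 1900 + (30 + (4 - 1*7))² = 1900 + (30 + (4 - 7))² = 1900 + (30 - 3)² = 1900 + 27² = 1900 + 729 = 2629)
1/(A(-12)*(-8) + O) = 1/(-19*(-8) + 2629) = 1/(152 + 2629) = 1/2781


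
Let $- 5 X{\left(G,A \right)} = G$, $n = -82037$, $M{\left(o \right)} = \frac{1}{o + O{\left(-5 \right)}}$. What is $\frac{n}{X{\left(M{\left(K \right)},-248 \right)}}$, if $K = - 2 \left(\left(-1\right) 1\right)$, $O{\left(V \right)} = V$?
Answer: $-1230555$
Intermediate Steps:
$K = 2$ ($K = \left(-2\right) \left(-1\right) = 2$)
$M{\left(o \right)} = \frac{1}{-5 + o}$ ($M{\left(o \right)} = \frac{1}{o - 5} = \frac{1}{-5 + o}$)
$X{\left(G,A \right)} = - \frac{G}{5}$
$\frac{n}{X{\left(M{\left(K \right)},-248 \right)}} = - \frac{82037}{\left(- \frac{1}{5}\right) \frac{1}{-5 + 2}} = - \frac{82037}{\left(- \frac{1}{5}\right) \frac{1}{-3}} = - \frac{82037}{\left(- \frac{1}{5}\right) \left(- \frac{1}{3}\right)} = - 82037 \frac{1}{\frac{1}{15}} = \left(-82037\right) 15 = -1230555$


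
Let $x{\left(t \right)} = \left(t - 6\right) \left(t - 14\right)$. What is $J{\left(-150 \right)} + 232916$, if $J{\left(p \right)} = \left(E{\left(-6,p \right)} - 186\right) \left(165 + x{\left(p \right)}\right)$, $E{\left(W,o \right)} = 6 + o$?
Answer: $-8264254$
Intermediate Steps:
$x{\left(t \right)} = \left(-14 + t\right) \left(-6 + t\right)$ ($x{\left(t \right)} = \left(-6 + t\right) \left(-14 + t\right) = \left(-14 + t\right) \left(-6 + t\right)$)
$J{\left(p \right)} = \left(-180 + p\right) \left(249 + p^{2} - 20 p\right)$ ($J{\left(p \right)} = \left(\left(6 + p\right) - 186\right) \left(165 + \left(84 + p^{2} - 20 p\right)\right) = \left(-180 + p\right) \left(249 + p^{2} - 20 p\right)$)
$J{\left(-150 \right)} + 232916 = \left(-44820 + \left(-150\right)^{3} - 200 \left(-150\right)^{2} + 3849 \left(-150\right)\right) + 232916 = \left(-44820 - 3375000 - 4500000 - 577350\right) + 232916 = -8497170 + 232916 = -8264254$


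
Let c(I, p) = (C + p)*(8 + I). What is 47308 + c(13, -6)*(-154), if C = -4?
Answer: 79648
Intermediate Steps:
c(I, p) = (-4 + p)*(8 + I)
47308 + c(13, -6)*(-154) = 47308 + (-32 - 4*13 + 8*(-6) + 13*(-6))*(-154) = 47308 + (-32 - 52 - 48 - 78)*(-154) = 47308 - 210*(-154) = 47308 + 32340 = 79648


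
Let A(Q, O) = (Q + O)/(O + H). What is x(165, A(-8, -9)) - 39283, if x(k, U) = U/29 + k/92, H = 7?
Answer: -104801477/2668 ≈ -39281.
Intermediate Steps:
A(Q, O) = (O + Q)/(7 + O) (A(Q, O) = (Q + O)/(O + 7) = (O + Q)/(7 + O))
x(k, U) = U/29 + k/92 (x(k, U) = U*(1/29) + k*(1/92) = U/29 + k/92)
x(165, A(-8, -9)) - 39283 = (((-9 - 8)/(7 - 9))/29 + (1/92)*165) - 39283 = ((-17/(-2))/29 + 165/92) - 39283 = ((-½*(-17))/29 + 165/92) - 39283 = ((1/29)*(17/2) + 165/92) - 39283 = (17/58 + 165/92) - 39283 = 5567/2668 - 39283 = -104801477/2668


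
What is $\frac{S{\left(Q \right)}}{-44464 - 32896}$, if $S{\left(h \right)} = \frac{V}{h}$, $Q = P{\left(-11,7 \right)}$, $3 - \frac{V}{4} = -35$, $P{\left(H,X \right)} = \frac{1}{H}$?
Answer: $\frac{209}{9670} \approx 0.021613$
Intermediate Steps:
$V = 152$ ($V = 12 - -140 = 12 + 140 = 152$)
$Q = - \frac{1}{11}$ ($Q = \frac{1}{-11} = - \frac{1}{11} \approx -0.090909$)
$S{\left(h \right)} = \frac{152}{h}$
$\frac{S{\left(Q \right)}}{-44464 - 32896} = \frac{152 \frac{1}{- \frac{1}{11}}}{-44464 - 32896} = \frac{152 \left(-11\right)}{-77360} = \left(-1672\right) \left(- \frac{1}{77360}\right) = \frac{209}{9670}$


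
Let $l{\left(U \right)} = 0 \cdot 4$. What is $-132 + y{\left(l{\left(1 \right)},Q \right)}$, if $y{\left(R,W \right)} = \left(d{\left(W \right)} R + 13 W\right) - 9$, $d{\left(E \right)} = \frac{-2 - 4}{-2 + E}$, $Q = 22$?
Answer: $145$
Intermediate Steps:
$l{\left(U \right)} = 0$
$d{\left(E \right)} = - \frac{6}{-2 + E}$
$y{\left(R,W \right)} = -9 + 13 W - \frac{6 R}{-2 + W}$ ($y{\left(R,W \right)} = \left(- \frac{6}{-2 + W} R + 13 W\right) - 9 = \left(- \frac{6 R}{-2 + W} + 13 W\right) - 9 = \left(13 W - \frac{6 R}{-2 + W}\right) - 9 = -9 + 13 W - \frac{6 R}{-2 + W}$)
$-132 + y{\left(l{\left(1 \right)},Q \right)} = -132 + \frac{\left(-6\right) 0 + \left(-9 + 13 \cdot 22\right) \left(-2 + 22\right)}{-2 + 22} = -132 + \frac{0 + \left(-9 + 286\right) 20}{20} = -132 + \frac{0 + 277 \cdot 20}{20} = -132 + \frac{0 + 5540}{20} = -132 + \frac{1}{20} \cdot 5540 = -132 + 277 = 145$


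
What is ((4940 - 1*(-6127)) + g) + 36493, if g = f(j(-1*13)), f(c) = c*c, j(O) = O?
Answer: 47729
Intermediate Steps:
f(c) = c²
g = 169 (g = (-1*13)² = (-13)² = 169)
((4940 - 1*(-6127)) + g) + 36493 = ((4940 - 1*(-6127)) + 169) + 36493 = ((4940 + 6127) + 169) + 36493 = (11067 + 169) + 36493 = 11236 + 36493 = 47729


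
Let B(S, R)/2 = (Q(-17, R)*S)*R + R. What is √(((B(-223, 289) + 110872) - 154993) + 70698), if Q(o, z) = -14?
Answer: 3*√203519 ≈ 1353.4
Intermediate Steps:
B(S, R) = 2*R - 28*R*S (B(S, R) = 2*((-14*S)*R + R) = 2*(-14*R*S + R) = 2*(R - 14*R*S) = 2*R - 28*R*S)
√(((B(-223, 289) + 110872) - 154993) + 70698) = √(((2*289*(1 - 14*(-223)) + 110872) - 154993) + 70698) = √(((2*289*(1 + 3122) + 110872) - 154993) + 70698) = √(((2*289*3123 + 110872) - 154993) + 70698) = √(((1805094 + 110872) - 154993) + 70698) = √((1915966 - 154993) + 70698) = √(1760973 + 70698) = √1831671 = 3*√203519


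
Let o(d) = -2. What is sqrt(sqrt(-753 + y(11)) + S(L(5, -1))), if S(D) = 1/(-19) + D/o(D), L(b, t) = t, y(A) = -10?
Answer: sqrt(646 + 1444*I*sqrt(763))/38 ≈ 3.7466 + 3.6864*I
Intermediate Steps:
S(D) = -1/19 - D/2 (S(D) = 1/(-19) + D/(-2) = 1*(-1/19) + D*(-1/2) = -1/19 - D/2)
sqrt(sqrt(-753 + y(11)) + S(L(5, -1))) = sqrt(sqrt(-753 - 10) + (-1/19 - 1/2*(-1))) = sqrt(sqrt(-763) + (-1/19 + 1/2)) = sqrt(I*sqrt(763) + 17/38) = sqrt(17/38 + I*sqrt(763))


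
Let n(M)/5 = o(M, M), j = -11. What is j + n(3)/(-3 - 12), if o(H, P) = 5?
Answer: -38/3 ≈ -12.667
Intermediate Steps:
n(M) = 25 (n(M) = 5*5 = 25)
j + n(3)/(-3 - 12) = -11 + 25/(-3 - 12) = -11 + 25/(-15) = -11 + 25*(-1/15) = -11 - 5/3 = -38/3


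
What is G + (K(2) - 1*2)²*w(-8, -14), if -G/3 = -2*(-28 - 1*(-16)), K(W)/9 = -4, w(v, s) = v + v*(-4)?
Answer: 34584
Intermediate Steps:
w(v, s) = -3*v (w(v, s) = v - 4*v = -3*v)
K(W) = -36 (K(W) = 9*(-4) = -36)
G = -72 (G = -(-6)*(-28 - 1*(-16)) = -(-6)*(-28 + 16) = -(-6)*(-12) = -3*24 = -72)
G + (K(2) - 1*2)²*w(-8, -14) = -72 + (-36 - 1*2)²*(-3*(-8)) = -72 + (-36 - 2)²*24 = -72 + (-38)²*24 = -72 + 1444*24 = -72 + 34656 = 34584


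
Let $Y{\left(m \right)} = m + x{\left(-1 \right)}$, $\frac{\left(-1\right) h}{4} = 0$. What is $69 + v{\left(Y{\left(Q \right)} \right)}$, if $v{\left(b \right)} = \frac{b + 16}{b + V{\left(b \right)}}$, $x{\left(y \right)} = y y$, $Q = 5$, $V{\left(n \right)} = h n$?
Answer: $\frac{218}{3} \approx 72.667$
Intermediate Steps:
$h = 0$ ($h = \left(-4\right) 0 = 0$)
$V{\left(n \right)} = 0$ ($V{\left(n \right)} = 0 n = 0$)
$x{\left(y \right)} = y^{2}$
$Y{\left(m \right)} = 1 + m$ ($Y{\left(m \right)} = m + \left(-1\right)^{2} = m + 1 = 1 + m$)
$v{\left(b \right)} = \frac{16 + b}{b}$ ($v{\left(b \right)} = \frac{b + 16}{b + 0} = \frac{16 + b}{b}$)
$69 + v{\left(Y{\left(Q \right)} \right)} = 69 + \frac{16 + \left(1 + 5\right)}{1 + 5} = 69 + \frac{16 + 6}{6} = 69 + \frac{1}{6} \cdot 22 = 69 + \frac{11}{3} = \frac{218}{3}$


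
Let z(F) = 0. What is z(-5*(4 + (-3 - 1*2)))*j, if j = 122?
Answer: 0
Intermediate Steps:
z(-5*(4 + (-3 - 1*2)))*j = 0*122 = 0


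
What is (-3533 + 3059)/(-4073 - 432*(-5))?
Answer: 474/1913 ≈ 0.24778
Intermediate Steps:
(-3533 + 3059)/(-4073 - 432*(-5)) = -474/(-4073 + 2160) = -474/(-1913) = -474*(-1/1913) = 474/1913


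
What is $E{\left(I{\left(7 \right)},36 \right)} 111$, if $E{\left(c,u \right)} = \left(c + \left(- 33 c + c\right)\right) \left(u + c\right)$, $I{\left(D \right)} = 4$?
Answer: $-550560$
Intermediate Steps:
$E{\left(c,u \right)} = - 31 c \left(c + u\right)$ ($E{\left(c,u \right)} = \left(c - 32 c\right) \left(c + u\right) = - 31 c \left(c + u\right)$)
$E{\left(I{\left(7 \right)},36 \right)} 111 = \left(-31\right) 4 \left(4 + 36\right) 111 = \left(-31\right) 4 \cdot 40 \cdot 111 = \left(-4960\right) 111 = -550560$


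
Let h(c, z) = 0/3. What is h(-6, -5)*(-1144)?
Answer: 0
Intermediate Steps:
h(c, z) = 0 (h(c, z) = 0*(⅓) = 0)
h(-6, -5)*(-1144) = 0*(-1144) = 0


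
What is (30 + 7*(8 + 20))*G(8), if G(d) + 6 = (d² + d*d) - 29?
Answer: 21018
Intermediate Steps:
G(d) = -35 + 2*d² (G(d) = -6 + ((d² + d*d) - 29) = -6 + ((d² + d²) - 29) = -6 + (2*d² - 29) = -6 + (-29 + 2*d²) = -35 + 2*d²)
(30 + 7*(8 + 20))*G(8) = (30 + 7*(8 + 20))*(-35 + 2*8²) = (30 + 7*28)*(-35 + 2*64) = (30 + 196)*(-35 + 128) = 226*93 = 21018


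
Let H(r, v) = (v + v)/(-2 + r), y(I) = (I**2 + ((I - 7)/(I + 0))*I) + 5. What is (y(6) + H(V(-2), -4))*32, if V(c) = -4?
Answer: 3968/3 ≈ 1322.7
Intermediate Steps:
y(I) = -2 + I + I**2 (y(I) = (I**2 + ((-7 + I)/I)*I) + 5 = (I**2 + (-7 + I)) + 5 = (-7 + I + I**2) + 5 = -2 + I + I**2)
H(r, v) = 2*v/(-2 + r) (H(r, v) = (2*v)/(-2 + r) = 2*v/(-2 + r))
(y(6) + H(V(-2), -4))*32 = ((-2 + 6 + 6**2) + 2*(-4)/(-2 - 4))*32 = ((-2 + 6 + 36) + 2*(-4)/(-6))*32 = (40 + 2*(-4)*(-1/6))*32 = (40 + 4/3)*32 = (124/3)*32 = 3968/3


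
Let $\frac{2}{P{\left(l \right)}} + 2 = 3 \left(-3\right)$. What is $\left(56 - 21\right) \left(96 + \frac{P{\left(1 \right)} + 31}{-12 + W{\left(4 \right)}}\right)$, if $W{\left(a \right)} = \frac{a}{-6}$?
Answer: $\frac{1368885}{418} \approx 3274.8$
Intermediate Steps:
$W{\left(a \right)} = - \frac{a}{6}$ ($W{\left(a \right)} = a \left(- \frac{1}{6}\right) = - \frac{a}{6}$)
$P{\left(l \right)} = - \frac{2}{11}$ ($P{\left(l \right)} = \frac{2}{-2 + 3 \left(-3\right)} = \frac{2}{-2 - 9} = \frac{2}{-11} = 2 \left(- \frac{1}{11}\right) = - \frac{2}{11}$)
$\left(56 - 21\right) \left(96 + \frac{P{\left(1 \right)} + 31}{-12 + W{\left(4 \right)}}\right) = \left(56 - 21\right) \left(96 + \frac{- \frac{2}{11} + 31}{-12 - \frac{2}{3}}\right) = \left(56 - 21\right) \left(96 + \frac{339}{11 \left(-12 - \frac{2}{3}\right)}\right) = 35 \left(96 + \frac{339}{11 \left(- \frac{38}{3}\right)}\right) = 35 \left(96 + \frac{339}{11} \left(- \frac{3}{38}\right)\right) = 35 \left(96 - \frac{1017}{418}\right) = 35 \cdot \frac{39111}{418} = \frac{1368885}{418}$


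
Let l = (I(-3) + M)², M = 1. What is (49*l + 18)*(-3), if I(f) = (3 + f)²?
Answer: -201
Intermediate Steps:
l = 1 (l = ((3 - 3)² + 1)² = (0² + 1)² = (0 + 1)² = 1² = 1)
(49*l + 18)*(-3) = (49*1 + 18)*(-3) = (49 + 18)*(-3) = 67*(-3) = -201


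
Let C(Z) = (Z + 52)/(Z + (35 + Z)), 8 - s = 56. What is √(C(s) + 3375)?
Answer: √12558131/61 ≈ 58.094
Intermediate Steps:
s = -48 (s = 8 - 1*56 = 8 - 56 = -48)
C(Z) = (52 + Z)/(35 + 2*Z)
√(C(s) + 3375) = √((52 - 48)/(35 + 2*(-48)) + 3375) = √(4/(35 - 96) + 3375) = √(4/(-61) + 3375) = √(-1/61*4 + 3375) = √(-4/61 + 3375) = √(205871/61) = √12558131/61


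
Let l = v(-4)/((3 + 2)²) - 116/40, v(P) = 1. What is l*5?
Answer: -143/10 ≈ -14.300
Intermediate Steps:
l = -143/50 (l = 1/(3 + 2)² - 116/40 = 1/5² - 116*1/40 = 1/25 - 29/10 = -143/50 ≈ -2.8600)
l*5 = -143/50*5 = -143/10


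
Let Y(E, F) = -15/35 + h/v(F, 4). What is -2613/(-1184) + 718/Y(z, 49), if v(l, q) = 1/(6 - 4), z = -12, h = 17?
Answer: 6564839/278240 ≈ 23.594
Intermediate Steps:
v(l, q) = 1/2
Y(E, F) = 235/7 (Y(E, F) = -15/35 + 17/(1/2) = -15*1/35 + 17*2 = -3/7 + 34 = 235/7)
-2613/(-1184) + 718/Y(z, 49) = -2613/(-1184) + 718/(235/7) = -2613*(-1/1184) + 718*(7/235) = 2613/1184 + 5026/235 = 6564839/278240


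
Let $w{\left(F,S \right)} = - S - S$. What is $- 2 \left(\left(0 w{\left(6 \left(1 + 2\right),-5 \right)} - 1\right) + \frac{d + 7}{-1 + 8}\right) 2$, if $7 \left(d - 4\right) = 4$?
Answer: $- \frac{128}{49} \approx -2.6122$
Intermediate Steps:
$d = \frac{32}{7}$ ($d = 4 + \frac{1}{7} \cdot 4 = 4 + \frac{4}{7} = \frac{32}{7} \approx 4.5714$)
$w{\left(F,S \right)} = - 2 S$
$- 2 \left(\left(0 w{\left(6 \left(1 + 2\right),-5 \right)} - 1\right) + \frac{d + 7}{-1 + 8}\right) 2 = - 2 \left(\left(0 \left(\left(-2\right) \left(-5\right)\right) - 1\right) + \frac{\frac{32}{7} + 7}{-1 + 8}\right) 2 = - 2 \left(\left(0 \cdot 10 - 1\right) + \frac{81}{7 \cdot 7}\right) 2 = - 2 \left(\left(0 - 1\right) + \frac{81}{7} \cdot \frac{1}{7}\right) 2 = - 2 \left(-1 + \frac{81}{49}\right) 2 = \left(-2\right) \frac{32}{49} \cdot 2 = \left(- \frac{64}{49}\right) 2 = - \frac{128}{49}$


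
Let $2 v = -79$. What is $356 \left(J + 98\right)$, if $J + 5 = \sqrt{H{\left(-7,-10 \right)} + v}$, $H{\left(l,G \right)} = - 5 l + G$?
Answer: $33108 + 178 i \sqrt{58} \approx 33108.0 + 1355.6 i$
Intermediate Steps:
$v = - \frac{79}{2}$ ($v = \frac{1}{2} \left(-79\right) = - \frac{79}{2} \approx -39.5$)
$H{\left(l,G \right)} = G - 5 l$
$J = -5 + \frac{i \sqrt{58}}{2}$ ($J = -5 + \sqrt{\left(-10 - -35\right) - \frac{79}{2}} = -5 + \sqrt{\left(-10 + 35\right) - \frac{79}{2}} = -5 + \sqrt{25 - \frac{79}{2}} = -5 + \sqrt{- \frac{29}{2}} = -5 + \frac{i \sqrt{58}}{2} \approx -5.0 + 3.8079 i$)
$356 \left(J + 98\right) = 356 \left(\left(-5 + \frac{i \sqrt{58}}{2}\right) + 98\right) = 356 \left(93 + \frac{i \sqrt{58}}{2}\right) = 33108 + 178 i \sqrt{58}$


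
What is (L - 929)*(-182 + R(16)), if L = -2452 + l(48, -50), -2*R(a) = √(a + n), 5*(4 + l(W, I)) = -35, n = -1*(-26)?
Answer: 617344 + 1696*√42 ≈ 6.2834e+5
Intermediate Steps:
n = 26
l(W, I) = -11 (l(W, I) = -4 + (⅕)*(-35) = -4 - 7 = -11)
R(a) = -√(26 + a)/2 (R(a) = -√(a + 26)/2 = -√(26 + a)/2)
L = -2463 (L = -2452 - 11 = -2463)
(L - 929)*(-182 + R(16)) = (-2463 - 929)*(-182 - √(26 + 16)/2) = -3392*(-182 - √42/2) = 617344 + 1696*√42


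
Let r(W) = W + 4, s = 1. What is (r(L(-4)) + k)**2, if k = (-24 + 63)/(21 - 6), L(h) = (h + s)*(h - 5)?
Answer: 28224/25 ≈ 1129.0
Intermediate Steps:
L(h) = (1 + h)*(-5 + h) (L(h) = (h + 1)*(h - 5) = (1 + h)*(-5 + h))
r(W) = 4 + W
k = 13/5 (k = 39/15 = 39*(1/15) = 13/5 ≈ 2.6000)
(r(L(-4)) + k)**2 = ((4 + (-5 + (-4)**2 - 4*(-4))) + 13/5)**2 = ((4 + (-5 + 16 + 16)) + 13/5)**2 = ((4 + 27) + 13/5)**2 = (31 + 13/5)**2 = (168/5)**2 = 28224/25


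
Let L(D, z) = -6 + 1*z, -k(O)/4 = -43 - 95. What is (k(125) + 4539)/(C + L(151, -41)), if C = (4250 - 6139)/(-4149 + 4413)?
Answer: -1344024/14297 ≈ -94.007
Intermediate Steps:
k(O) = 552 (k(O) = -4*(-43 - 95) = -4*(-138) = 552)
C = -1889/264 ≈ -7.1553
L(D, z) = -6 + z
(k(125) + 4539)/(C + L(151, -41)) = (552 + 4539)/(-1889/264 + (-6 - 41)) = 5091/(-1889/264 - 47) = 5091/(-14297/264) = 5091*(-264/14297) = -1344024/14297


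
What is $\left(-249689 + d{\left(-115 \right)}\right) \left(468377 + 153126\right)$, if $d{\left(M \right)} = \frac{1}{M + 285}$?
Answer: $- \frac{1551824589111}{10} \approx -1.5518 \cdot 10^{11}$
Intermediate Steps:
$d{\left(M \right)} = \frac{1}{285 + M}$
$\left(-249689 + d{\left(-115 \right)}\right) \left(468377 + 153126\right) = \left(-249689 + \frac{1}{285 - 115}\right) \left(468377 + 153126\right) = \left(-249689 + \frac{1}{170}\right) 621503 = \left(- \frac{42447129}{170}\right) 621503 = - \frac{1551824589111}{10}$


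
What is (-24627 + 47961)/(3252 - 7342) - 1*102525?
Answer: -209675292/2045 ≈ -1.0253e+5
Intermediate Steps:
(-24627 + 47961)/(3252 - 7342) - 1*102525 = 23334/(-4090) - 102525 = 23334*(-1/4090) - 102525 = -11667/2045 - 102525 = -209675292/2045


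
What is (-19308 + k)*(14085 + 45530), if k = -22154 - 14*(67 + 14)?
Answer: -2539360540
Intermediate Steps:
k = -23288 (k = -22154 - 14*81 = -22154 - 1134 = -23288)
(-19308 + k)*(14085 + 45530) = (-19308 - 23288)*(14085 + 45530) = -42596*59615 = -2539360540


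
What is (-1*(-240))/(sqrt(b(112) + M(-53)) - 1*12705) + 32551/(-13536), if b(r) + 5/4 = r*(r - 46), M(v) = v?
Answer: -3025897543357/1248480872352 - 480*sqrt(599)/92234107 ≈ -2.4238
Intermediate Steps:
b(r) = -5/4 + r*(-46 + r) (b(r) = -5/4 + r*(r - 46) = -5/4 + r*(-46 + r))
(-1*(-240))/(sqrt(b(112) + M(-53)) - 1*12705) + 32551/(-13536) = (-1*(-240))/(sqrt((-5/4 + 112**2 - 46*112) - 53) - 1*12705) + 32551/(-13536) = 240/(sqrt((-5/4 + 12544 - 5152) - 53) - 12705) + 32551*(-1/13536) = 240/(sqrt(29563/4 - 53) - 12705) - 32551/13536 = 240/(sqrt(29351/4) - 12705) - 32551/13536 = 240/(7*sqrt(599)/2 - 12705) - 32551/13536 = 240/(-12705 + 7*sqrt(599)/2) - 32551/13536 = -32551/13536 + 240/(-12705 + 7*sqrt(599)/2)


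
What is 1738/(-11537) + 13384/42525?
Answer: 11500394/70087275 ≈ 0.16409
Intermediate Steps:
1738/(-11537) + 13384/42525 = 1738*(-1/11537) + 13384*(1/42525) = -1738/11537 + 1912/6075 = 11500394/70087275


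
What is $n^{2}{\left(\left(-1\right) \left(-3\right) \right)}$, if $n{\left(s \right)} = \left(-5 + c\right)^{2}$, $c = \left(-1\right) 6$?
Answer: $14641$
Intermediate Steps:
$c = -6$
$n{\left(s \right)} = 121$ ($n{\left(s \right)} = \left(-5 - 6\right)^{2} = \left(-11\right)^{2} = 121$)
$n^{2}{\left(\left(-1\right) \left(-3\right) \right)} = 121^{2} = 14641$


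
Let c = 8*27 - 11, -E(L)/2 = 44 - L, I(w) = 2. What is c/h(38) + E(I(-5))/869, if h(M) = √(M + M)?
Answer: -84/869 + 205*√19/38 ≈ 23.418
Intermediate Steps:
h(M) = √2*√M (h(M) = √(2*M) = √2*√M)
E(L) = -88 + 2*L (E(L) = -2*(44 - L) = -88 + 2*L)
c = 205 (c = 216 - 11 = 205)
c/h(38) + E(I(-5))/869 = 205/((√2*√38)) + (-88 + 2*2)/869 = 205/((2*√19)) + (-88 + 4)*(1/869) = 205*(√19/38) - 84*1/869 = 205*√19/38 - 84/869 = -84/869 + 205*√19/38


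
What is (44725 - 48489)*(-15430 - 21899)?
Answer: 140506356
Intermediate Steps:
(44725 - 48489)*(-15430 - 21899) = -3764*(-37329) = 140506356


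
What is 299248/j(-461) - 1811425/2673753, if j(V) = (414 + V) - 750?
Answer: -801558943469/2130981141 ≈ -376.15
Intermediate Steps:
j(V) = -336 + V
299248/j(-461) - 1811425/2673753 = 299248/(-336 - 461) - 1811425/2673753 = 299248/(-797) - 1811425*1/2673753 = 299248*(-1/797) - 1811425/2673753 = -299248/797 - 1811425/2673753 = -801558943469/2130981141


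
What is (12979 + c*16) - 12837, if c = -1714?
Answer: -27282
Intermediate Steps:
(12979 + c*16) - 12837 = (12979 - 1714*16) - 12837 = (12979 - 27424) - 12837 = -14445 - 12837 = -27282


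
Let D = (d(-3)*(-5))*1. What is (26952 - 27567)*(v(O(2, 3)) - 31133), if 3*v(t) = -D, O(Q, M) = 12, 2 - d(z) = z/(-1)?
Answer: 19147820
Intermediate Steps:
d(z) = 2 + z (d(z) = 2 - z/(-1) = 2 - z*(-1) = 2 - (-1)*z = 2 + z)
D = 5 (D = ((2 - 3)*(-5))*1 = -1*(-5)*1 = 5*1 = 5)
v(t) = -5/3 (v(t) = (-1*5)/3 = (⅓)*(-5) = -5/3)
(26952 - 27567)*(v(O(2, 3)) - 31133) = (26952 - 27567)*(-5/3 - 31133) = -615*(-93404/3) = 19147820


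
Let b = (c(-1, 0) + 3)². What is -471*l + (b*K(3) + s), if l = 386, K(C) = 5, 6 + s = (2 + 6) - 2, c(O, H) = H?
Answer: -181761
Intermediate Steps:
s = 0 (s = -6 + ((2 + 6) - 2) = -6 + (8 - 2) = -6 + 6 = 0)
b = 9 (b = (0 + 3)² = 3² = 9)
-471*l + (b*K(3) + s) = -471*386 + (9*5 + 0) = -181806 + (45 + 0) = -181806 + 45 = -181761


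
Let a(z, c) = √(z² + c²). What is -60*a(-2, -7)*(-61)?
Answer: 3660*√53 ≈ 26645.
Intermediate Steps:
a(z, c) = √(c² + z²)
-60*a(-2, -7)*(-61) = -60*√((-7)² + (-2)²)*(-61) = -60*√(49 + 4)*(-61) = -60*√53*(-61) = 3660*√53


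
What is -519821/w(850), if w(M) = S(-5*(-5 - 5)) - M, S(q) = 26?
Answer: 519821/824 ≈ 630.85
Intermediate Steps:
w(M) = 26 - M
-519821/w(850) = -519821/(26 - 1*850) = -519821/(26 - 850) = -519821/(-824) = -519821*(-1/824) = 519821/824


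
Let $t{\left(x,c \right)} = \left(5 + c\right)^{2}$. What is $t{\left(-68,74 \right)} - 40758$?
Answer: $-34517$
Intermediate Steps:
$t{\left(-68,74 \right)} - 40758 = \left(5 + 74\right)^{2} - 40758 = 79^{2} - 40758 = 6241 - 40758 = -34517$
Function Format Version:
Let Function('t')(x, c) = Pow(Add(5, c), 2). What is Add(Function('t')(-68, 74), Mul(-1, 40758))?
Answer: -34517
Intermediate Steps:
Add(Function('t')(-68, 74), Mul(-1, 40758)) = Add(Pow(Add(5, 74), 2), Mul(-1, 40758)) = Add(Pow(79, 2), -40758) = Add(6241, -40758) = -34517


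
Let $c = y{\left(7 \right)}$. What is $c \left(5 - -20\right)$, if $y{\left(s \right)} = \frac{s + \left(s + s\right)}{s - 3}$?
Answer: $\frac{525}{4} \approx 131.25$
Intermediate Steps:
$y{\left(s \right)} = \frac{3 s}{-3 + s}$ ($y{\left(s \right)} = \frac{s + 2 s}{-3 + s} = \frac{3 s}{-3 + s}$)
$c = \frac{21}{4}$ ($c = 3 \cdot 7 \frac{1}{-3 + 7} = 3 \cdot 7 \cdot \frac{1}{4} = \frac{21}{4} \approx 5.25$)
$c \left(5 - -20\right) = \frac{21 \left(5 - -20\right)}{4} = \frac{21 \left(5 + 20\right)}{4} = \frac{21}{4} \cdot 25 = \frac{525}{4}$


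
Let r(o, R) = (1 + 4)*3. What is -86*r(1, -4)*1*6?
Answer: -7740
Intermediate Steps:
r(o, R) = 15 (r(o, R) = 5*3 = 15)
-86*r(1, -4)*1*6 = -86*15*1*6 = -1290*6 = -86*90 = -7740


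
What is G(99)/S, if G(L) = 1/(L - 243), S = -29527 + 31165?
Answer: -1/235872 ≈ -4.2396e-6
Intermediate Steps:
S = 1638
G(L) = 1/(-243 + L)
G(99)/S = 1/((-243 + 99)*1638) = (1/1638)/(-144) = -1/144*1/1638 = -1/235872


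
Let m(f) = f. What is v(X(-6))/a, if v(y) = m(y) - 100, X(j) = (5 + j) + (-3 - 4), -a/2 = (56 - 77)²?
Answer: 6/49 ≈ 0.12245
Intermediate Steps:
a = -882 (a = -2*(56 - 77)² = -2*(-21)² = -2*441 = -882)
X(j) = -2 + j (X(j) = (5 + j) - 7 = -2 + j)
v(y) = -100 + y (v(y) = y - 100 = -100 + y)
v(X(-6))/a = (-100 + (-2 - 6))/(-882) = (-100 - 8)*(-1/882) = -108*(-1/882) = 6/49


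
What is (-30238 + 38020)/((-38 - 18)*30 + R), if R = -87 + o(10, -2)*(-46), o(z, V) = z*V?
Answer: -7782/847 ≈ -9.1877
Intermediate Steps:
o(z, V) = V*z
R = 833 (R = -87 - 2*10*(-46) = -87 - 20*(-46) = -87 + 920 = 833)
(-30238 + 38020)/((-38 - 18)*30 + R) = (-30238 + 38020)/((-38 - 18)*30 + 833) = 7782/(-56*30 + 833) = 7782/(-1680 + 833) = 7782/(-847) = 7782*(-1/847) = -7782/847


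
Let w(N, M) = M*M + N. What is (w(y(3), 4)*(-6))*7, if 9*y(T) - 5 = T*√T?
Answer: -2086/3 - 14*√3 ≈ -719.58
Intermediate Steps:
y(T) = 5/9 + T^(3/2)/9 (y(T) = 5/9 + (T*√T)/9 = 5/9 + T^(3/2)/9)
w(N, M) = N + M² (w(N, M) = M² + N = N + M²)
(w(y(3), 4)*(-6))*7 = (((5/9 + 3^(3/2)/9) + 4²)*(-6))*7 = (((5/9 + (3*√3)/9) + 16)*(-6))*7 = (((5/9 + √3/3) + 16)*(-6))*7 = ((149/9 + √3/3)*(-6))*7 = (-298/3 - 2*√3)*7 = -2086/3 - 14*√3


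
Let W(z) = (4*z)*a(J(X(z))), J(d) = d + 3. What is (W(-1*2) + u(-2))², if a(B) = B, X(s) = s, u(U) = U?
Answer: 100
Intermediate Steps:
J(d) = 3 + d
W(z) = 4*z*(3 + z) (W(z) = (4*z)*(3 + z) = 4*z*(3 + z))
(W(-1*2) + u(-2))² = (4*(-1*2)*(3 - 1*2) - 2)² = (4*(-2)*(3 - 2) - 2)² = (4*(-2)*1 - 2)² = (-8 - 2)² = (-10)² = 100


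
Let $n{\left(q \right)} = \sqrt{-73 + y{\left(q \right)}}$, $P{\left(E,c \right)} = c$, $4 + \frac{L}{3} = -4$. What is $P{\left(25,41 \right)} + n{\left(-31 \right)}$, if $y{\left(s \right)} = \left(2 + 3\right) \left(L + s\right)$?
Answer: $41 + 2 i \sqrt{87} \approx 41.0 + 18.655 i$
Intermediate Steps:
$L = -24$ ($L = -12 + 3 \left(-4\right) = -12 - 12 = -24$)
$y{\left(s \right)} = -120 + 5 s$ ($y{\left(s \right)} = \left(2 + 3\right) \left(-24 + s\right) = 5 \left(-24 + s\right) = -120 + 5 s$)
$n{\left(q \right)} = \sqrt{-193 + 5 q}$ ($n{\left(q \right)} = \sqrt{-73 + \left(-120 + 5 q\right)} = \sqrt{-193 + 5 q}$)
$P{\left(25,41 \right)} + n{\left(-31 \right)} = 41 + \sqrt{-193 + 5 \left(-31\right)} = 41 + \sqrt{-193 - 155} = 41 + \sqrt{-348} = 41 + 2 i \sqrt{87}$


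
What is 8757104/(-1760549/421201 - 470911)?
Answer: -922125240476/49587486165 ≈ -18.596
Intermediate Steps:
8757104/(-1760549/421201 - 470911) = 8757104/(-198349944660/421201) = 8757104*(-421201/198349944660) = -922125240476/49587486165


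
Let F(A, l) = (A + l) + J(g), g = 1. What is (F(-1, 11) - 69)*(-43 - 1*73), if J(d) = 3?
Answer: 6496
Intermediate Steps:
F(A, l) = 3 + A + l (F(A, l) = (A + l) + 3 = 3 + A + l)
(F(-1, 11) - 69)*(-43 - 1*73) = ((3 - 1 + 11) - 69)*(-43 - 1*73) = (13 - 69)*(-43 - 73) = -56*(-116) = 6496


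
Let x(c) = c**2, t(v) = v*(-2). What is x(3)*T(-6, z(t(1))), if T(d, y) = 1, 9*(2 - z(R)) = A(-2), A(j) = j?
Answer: 9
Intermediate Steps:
t(v) = -2*v
z(R) = 20/9 (z(R) = 2 - 1/9*(-2) = 2 + 2/9 = 20/9)
x(3)*T(-6, z(t(1))) = 3**2*1 = 9*1 = 9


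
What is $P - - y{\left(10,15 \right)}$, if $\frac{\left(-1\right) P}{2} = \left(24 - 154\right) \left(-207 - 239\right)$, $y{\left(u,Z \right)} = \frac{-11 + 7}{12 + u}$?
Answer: $- \frac{1275562}{11} \approx -1.1596 \cdot 10^{5}$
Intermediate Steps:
$y{\left(u,Z \right)} = - \frac{4}{12 + u}$
$P = -115960$ ($P = - 2 \left(24 - 154\right) \left(-207 - 239\right) = - 2 \left(\left(-130\right) \left(-446\right)\right) = \left(-2\right) 57980 = -115960$)
$P - - y{\left(10,15 \right)} = -115960 - - \frac{-4}{12 + 10} = -115960 - - \frac{-4}{22} = -115960 - \left(-1\right) \left(- \frac{2}{11}\right) = -115960 - \frac{2}{11} = - \frac{1275562}{11}$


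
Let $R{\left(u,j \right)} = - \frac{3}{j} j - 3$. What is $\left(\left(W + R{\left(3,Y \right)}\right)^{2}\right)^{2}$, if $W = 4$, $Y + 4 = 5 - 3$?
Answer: $16$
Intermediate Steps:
$Y = -2$ ($Y = -4 + \left(5 - 3\right) = -4 + 2 = -2$)
$R{\left(u,j \right)} = -6$ ($R{\left(u,j \right)} = -3 - 3 = -6$)
$\left(\left(W + R{\left(3,Y \right)}\right)^{2}\right)^{2} = \left(\left(4 - 6\right)^{2}\right)^{2} = \left(\left(-2\right)^{2}\right)^{2} = 4^{2} = 16$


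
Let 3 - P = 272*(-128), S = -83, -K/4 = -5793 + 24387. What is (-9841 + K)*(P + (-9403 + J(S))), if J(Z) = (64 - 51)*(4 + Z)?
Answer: -2053968413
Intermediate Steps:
K = -74376 (K = -4*(-5793 + 24387) = -4*18594 = -74376)
J(Z) = 52 + 13*Z (J(Z) = 13*(4 + Z) = 52 + 13*Z)
P = 34819 (P = 3 - 272*(-128) = 3 - 1*(-34816) = 3 + 34816 = 34819)
(-9841 + K)*(P + (-9403 + J(S))) = (-9841 - 74376)*(34819 + (-9403 + (52 + 13*(-83)))) = -84217*(34819 + (-9403 + (52 - 1079))) = -84217*(34819 + (-9403 - 1027)) = -84217*(34819 - 10430) = -84217*24389 = -2053968413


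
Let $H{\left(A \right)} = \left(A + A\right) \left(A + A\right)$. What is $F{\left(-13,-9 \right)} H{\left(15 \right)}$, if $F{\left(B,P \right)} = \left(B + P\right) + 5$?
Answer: $-15300$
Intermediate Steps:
$H{\left(A \right)} = 4 A^{2}$ ($H{\left(A \right)} = 2 A 2 A = 4 A^{2}$)
$F{\left(B,P \right)} = 5 + B + P$
$F{\left(-13,-9 \right)} H{\left(15 \right)} = \left(5 - 13 - 9\right) 4 \cdot 15^{2} = - 17 \cdot 4 \cdot 225 = \left(-17\right) 900 = -15300$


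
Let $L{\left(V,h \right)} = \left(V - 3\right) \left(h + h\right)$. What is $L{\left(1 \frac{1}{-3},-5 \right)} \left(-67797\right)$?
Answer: $-2259900$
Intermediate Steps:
$L{\left(V,h \right)} = 2 h \left(-3 + V\right)$ ($L{\left(V,h \right)} = \left(-3 + V\right) 2 h = 2 h \left(-3 + V\right)$)
$L{\left(1 \frac{1}{-3},-5 \right)} \left(-67797\right) = 2 \left(-5\right) \left(-3 + 1 \frac{1}{-3}\right) \left(-67797\right) = 2 \left(-5\right) \left(-3 + 1 \left(- \frac{1}{3}\right)\right) \left(-67797\right) = 2 \left(-5\right) \left(-3 - \frac{1}{3}\right) \left(-67797\right) = 2 \left(-5\right) \left(- \frac{10}{3}\right) \left(-67797\right) = \frac{100}{3} \left(-67797\right) = -2259900$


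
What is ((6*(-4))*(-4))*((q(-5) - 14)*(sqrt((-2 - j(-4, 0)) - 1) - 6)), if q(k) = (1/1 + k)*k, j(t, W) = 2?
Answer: -3456 + 576*I*sqrt(5) ≈ -3456.0 + 1288.0*I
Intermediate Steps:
q(k) = k*(1 + k) (q(k) = (1 + k)*k = k*(1 + k))
((6*(-4))*(-4))*((q(-5) - 14)*(sqrt((-2 - j(-4, 0)) - 1) - 6)) = ((6*(-4))*(-4))*((-5*(1 - 5) - 14)*(sqrt((-2 - 1*2) - 1) - 6)) = (-24*(-4))*((-5*(-4) - 14)*(sqrt((-2 - 2) - 1) - 6)) = 96*((20 - 14)*(sqrt(-4 - 1) - 6)) = 96*(6*(sqrt(-5) - 6)) = 96*(6*(I*sqrt(5) - 6)) = 96*(6*(-6 + I*sqrt(5))) = 96*(-36 + 6*I*sqrt(5)) = -3456 + 576*I*sqrt(5)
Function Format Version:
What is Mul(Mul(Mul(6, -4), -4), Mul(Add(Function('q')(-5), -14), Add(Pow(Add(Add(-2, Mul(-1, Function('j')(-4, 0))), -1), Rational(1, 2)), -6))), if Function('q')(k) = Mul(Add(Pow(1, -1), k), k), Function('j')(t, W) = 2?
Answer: Add(-3456, Mul(576, I, Pow(5, Rational(1, 2)))) ≈ Add(-3456.0, Mul(1288.0, I))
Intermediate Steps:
Function('q')(k) = Mul(k, Add(1, k)) (Function('q')(k) = Mul(Add(1, k), k) = Mul(k, Add(1, k)))
Mul(Mul(Mul(6, -4), -4), Mul(Add(Function('q')(-5), -14), Add(Pow(Add(Add(-2, Mul(-1, Function('j')(-4, 0))), -1), Rational(1, 2)), -6))) = Mul(Mul(Mul(6, -4), -4), Mul(Add(Mul(-5, Add(1, -5)), -14), Add(Pow(Add(Add(-2, Mul(-1, 2)), -1), Rational(1, 2)), -6))) = Mul(Mul(-24, -4), Mul(Add(Mul(-5, -4), -14), Add(Pow(Add(Add(-2, -2), -1), Rational(1, 2)), -6))) = Mul(96, Mul(Add(20, -14), Add(Pow(Add(-4, -1), Rational(1, 2)), -6))) = Mul(96, Mul(6, Add(Pow(-5, Rational(1, 2)), -6))) = Mul(96, Mul(6, Add(Mul(I, Pow(5, Rational(1, 2))), -6))) = Mul(96, Mul(6, Add(-6, Mul(I, Pow(5, Rational(1, 2)))))) = Mul(96, Add(-36, Mul(6, I, Pow(5, Rational(1, 2))))) = Add(-3456, Mul(576, I, Pow(5, Rational(1, 2))))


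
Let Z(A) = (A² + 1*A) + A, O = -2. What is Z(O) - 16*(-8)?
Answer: 128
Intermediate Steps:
Z(A) = A² + 2*A (Z(A) = (A² + A) + A = (A + A²) + A = A² + 2*A)
Z(O) - 16*(-8) = -2*(2 - 2) - 16*(-8) = -2*0 + 128 = 0 + 128 = 128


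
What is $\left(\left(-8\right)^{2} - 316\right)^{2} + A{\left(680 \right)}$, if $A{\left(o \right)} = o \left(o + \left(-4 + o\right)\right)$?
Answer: $985584$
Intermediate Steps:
$A{\left(o \right)} = o \left(-4 + 2 o\right)$
$\left(\left(-8\right)^{2} - 316\right)^{2} + A{\left(680 \right)} = \left(\left(-8\right)^{2} - 316\right)^{2} + 2 \cdot 680 \left(-2 + 680\right) = \left(64 - 316\right)^{2} + 2 \cdot 680 \cdot 678 = \left(-252\right)^{2} + 922080 = 63504 + 922080 = 985584$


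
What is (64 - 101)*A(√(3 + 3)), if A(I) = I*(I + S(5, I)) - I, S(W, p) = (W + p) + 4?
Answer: -444 - 296*√6 ≈ -1169.0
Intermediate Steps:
S(W, p) = 4 + W + p
A(I) = -I + I*(9 + 2*I) (A(I) = I*(I + (4 + 5 + I)) - I = I*(I + (9 + I)) - I = I*(9 + 2*I) - I = -I + I*(9 + 2*I))
(64 - 101)*A(√(3 + 3)) = (64 - 101)*(2*√(3 + 3)*(4 + √(3 + 3))) = -74*√6*(4 + √6)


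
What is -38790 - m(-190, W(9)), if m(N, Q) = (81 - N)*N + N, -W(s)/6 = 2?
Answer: 12890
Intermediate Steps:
W(s) = -12 (W(s) = -6*2 = -12)
m(N, Q) = N + N*(81 - N) (m(N, Q) = N*(81 - N) + N = N + N*(81 - N))
-38790 - m(-190, W(9)) = -38790 - (-190)*(82 - 1*(-190)) = -38790 - (-190)*(82 + 190) = -38790 - (-190)*272 = -38790 - 1*(-51680) = -38790 + 51680 = 12890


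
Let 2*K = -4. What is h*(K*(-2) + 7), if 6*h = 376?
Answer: 2068/3 ≈ 689.33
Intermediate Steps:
K = -2 (K = (½)*(-4) = -2)
h = 188/3 (h = (⅙)*376 = 188/3 ≈ 62.667)
h*(K*(-2) + 7) = 188*(-2*(-2) + 7)/3 = 188*(4 + 7)/3 = (188/3)*11 = 2068/3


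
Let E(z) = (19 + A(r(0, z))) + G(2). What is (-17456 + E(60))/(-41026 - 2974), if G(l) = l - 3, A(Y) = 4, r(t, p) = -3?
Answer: 8717/22000 ≈ 0.39623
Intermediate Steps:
G(l) = -3 + l
E(z) = 22 (E(z) = (19 + 4) + (-3 + 2) = 23 - 1 = 22)
(-17456 + E(60))/(-41026 - 2974) = (-17456 + 22)/(-41026 - 2974) = -17434/(-44000) = -17434*(-1/44000) = 8717/22000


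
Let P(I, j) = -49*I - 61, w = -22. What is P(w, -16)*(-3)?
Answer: -3051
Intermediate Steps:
P(I, j) = -61 - 49*I
P(w, -16)*(-3) = (-61 - 49*(-22))*(-3) = (-61 + 1078)*(-3) = 1017*(-3) = -3051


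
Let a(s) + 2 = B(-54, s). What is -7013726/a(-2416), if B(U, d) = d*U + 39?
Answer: -7013726/130501 ≈ -53.745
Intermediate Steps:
B(U, d) = 39 + U*d (B(U, d) = U*d + 39 = 39 + U*d)
a(s) = 37 - 54*s (a(s) = -2 + (39 - 54*s) = 37 - 54*s)
-7013726/a(-2416) = -7013726/(37 - 54*(-2416)) = -7013726/(37 + 130464) = -7013726/130501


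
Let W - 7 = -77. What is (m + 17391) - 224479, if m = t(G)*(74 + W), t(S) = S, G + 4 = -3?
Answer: -207116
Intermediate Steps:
W = -70 (W = 7 - 77 = -70)
G = -7 (G = -4 - 3 = -7)
m = -28 (m = -7*(74 - 70) = -7*4 = -28)
(m + 17391) - 224479 = (-28 + 17391) - 224479 = 17363 - 224479 = -207116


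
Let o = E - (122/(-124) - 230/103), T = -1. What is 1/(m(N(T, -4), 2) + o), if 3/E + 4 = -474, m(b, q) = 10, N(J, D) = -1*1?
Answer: 763127/10081369 ≈ 0.075697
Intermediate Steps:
N(J, D) = -1
E = -3/478 (E = 3/(-4 - 474) = 3/(-478) = 3*(-1/478) = -3/478 ≈ -0.0062762)
o = 2450099/763127 (o = -3/478 - (122/(-124) - 230/103) = -3/478 - (122*(-1/124) - 230*1/103) = -3/478 - (-61/62 - 230/103) = -3/478 - 1*(-20543/6386) = -3/478 + 20543/6386 = 2450099/763127 ≈ 3.2106)
1/(m(N(T, -4), 2) + o) = 1/(10 + 2450099/763127) = 1/(10081369/763127) = 763127/10081369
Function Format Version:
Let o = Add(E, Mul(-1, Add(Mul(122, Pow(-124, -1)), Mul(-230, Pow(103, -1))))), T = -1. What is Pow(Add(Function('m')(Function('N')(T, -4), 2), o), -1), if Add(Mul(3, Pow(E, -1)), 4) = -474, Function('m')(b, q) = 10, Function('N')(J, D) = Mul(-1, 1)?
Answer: Rational(763127, 10081369) ≈ 0.075697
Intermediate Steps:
Function('N')(J, D) = -1
E = Rational(-3, 478) (E = Mul(3, Pow(Add(-4, -474), -1)) = Mul(3, Pow(-478, -1)) = Mul(3, Rational(-1, 478)) = Rational(-3, 478) ≈ -0.0062762)
o = Rational(2450099, 763127) (o = Add(Rational(-3, 478), Mul(-1, Add(Mul(122, Pow(-124, -1)), Mul(-230, Pow(103, -1))))) = Add(Rational(-3, 478), Mul(-1, Add(Mul(122, Rational(-1, 124)), Mul(-230, Rational(1, 103))))) = Add(Rational(-3, 478), Mul(-1, Add(Rational(-61, 62), Rational(-230, 103)))) = Add(Rational(-3, 478), Mul(-1, Rational(-20543, 6386))) = Add(Rational(-3, 478), Rational(20543, 6386)) = Rational(2450099, 763127) ≈ 3.2106)
Pow(Add(Function('m')(Function('N')(T, -4), 2), o), -1) = Pow(Add(10, Rational(2450099, 763127)), -1) = Pow(Rational(10081369, 763127), -1) = Rational(763127, 10081369)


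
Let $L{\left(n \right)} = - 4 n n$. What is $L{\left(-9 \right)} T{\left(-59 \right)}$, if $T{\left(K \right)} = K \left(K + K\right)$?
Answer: $-2255688$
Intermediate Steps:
$L{\left(n \right)} = - 4 n^{2}$
$T{\left(K \right)} = 2 K^{2}$ ($T{\left(K \right)} = K 2 K = 2 K^{2}$)
$L{\left(-9 \right)} T{\left(-59 \right)} = - 4 \left(-9\right)^{2} \cdot 2 \left(-59\right)^{2} = \left(-4\right) 81 \cdot 2 \cdot 3481 = \left(-324\right) 6962 = -2255688$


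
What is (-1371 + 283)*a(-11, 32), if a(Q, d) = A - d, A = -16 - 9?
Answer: 62016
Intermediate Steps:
A = -25
a(Q, d) = -25 - d
(-1371 + 283)*a(-11, 32) = (-1371 + 283)*(-25 - 1*32) = -1088*(-25 - 32) = -1088*(-57) = 62016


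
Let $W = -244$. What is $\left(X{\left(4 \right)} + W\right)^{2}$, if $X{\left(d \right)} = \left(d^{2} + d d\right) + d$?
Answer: $43264$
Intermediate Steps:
$X{\left(d \right)} = d + 2 d^{2}$ ($X{\left(d \right)} = \left(d^{2} + d^{2}\right) + d = 2 d^{2} + d = d + 2 d^{2}$)
$\left(X{\left(4 \right)} + W\right)^{2} = \left(4 \left(1 + 2 \cdot 4\right) - 244\right)^{2} = \left(4 \left(1 + 8\right) - 244\right)^{2} = \left(4 \cdot 9 - 244\right)^{2} = \left(36 - 244\right)^{2} = \left(-208\right)^{2} = 43264$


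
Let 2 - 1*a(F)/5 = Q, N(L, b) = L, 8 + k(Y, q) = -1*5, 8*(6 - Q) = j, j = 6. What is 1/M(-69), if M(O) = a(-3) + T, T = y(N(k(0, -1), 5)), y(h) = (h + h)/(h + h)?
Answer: -4/61 ≈ -0.065574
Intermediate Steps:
Q = 21/4 (Q = 6 - ⅛*6 = 6 - ¾ = 21/4 ≈ 5.2500)
k(Y, q) = -13 (k(Y, q) = -8 - 1*5 = -8 - 5 = -13)
y(h) = 1 (y(h) = (2*h)/((2*h)) = (2*h)*(1/(2*h)) = 1)
T = 1
a(F) = -65/4 (a(F) = 10 - 5*21/4 = 10 - 105/4 = -65/4)
M(O) = -61/4 (M(O) = -65/4 + 1 = -61/4)
1/M(-69) = 1/(-61/4) = -4/61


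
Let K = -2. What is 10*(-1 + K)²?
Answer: 90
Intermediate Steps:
10*(-1 + K)² = 10*(-1 - 2)² = 10*(-3)² = 10*9 = 90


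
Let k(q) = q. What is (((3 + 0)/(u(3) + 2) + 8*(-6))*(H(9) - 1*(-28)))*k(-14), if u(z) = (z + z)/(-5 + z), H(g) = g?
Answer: 26418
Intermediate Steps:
u(z) = 2*z/(-5 + z) (u(z) = (2*z)/(-5 + z) = 2*z/(-5 + z))
(((3 + 0)/(u(3) + 2) + 8*(-6))*(H(9) - 1*(-28)))*k(-14) = (((3 + 0)/(2*3/(-5 + 3) + 2) + 8*(-6))*(9 - 1*(-28)))*(-14) = ((3/(2*3/(-2) + 2) - 48)*(9 + 28))*(-14) = ((3/(2*3*(-1/2) + 2) - 48)*37)*(-14) = ((3/(-3 + 2) - 48)*37)*(-14) = ((3/(-1) - 48)*37)*(-14) = ((3*(-1) - 48)*37)*(-14) = ((-3 - 48)*37)*(-14) = -51*37*(-14) = -1887*(-14) = 26418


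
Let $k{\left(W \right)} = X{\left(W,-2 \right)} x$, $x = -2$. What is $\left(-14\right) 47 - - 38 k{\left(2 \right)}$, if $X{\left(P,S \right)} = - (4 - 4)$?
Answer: $-658$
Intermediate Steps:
$X{\left(P,S \right)} = 0$ ($X{\left(P,S \right)} = \left(-1\right) 0 = 0$)
$k{\left(W \right)} = 0$ ($k{\left(W \right)} = 0 \left(-2\right) = 0$)
$\left(-14\right) 47 - - 38 k{\left(2 \right)} = \left(-14\right) 47 - \left(-38\right) 0 = -658 - 0 = -658 + 0 = -658$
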